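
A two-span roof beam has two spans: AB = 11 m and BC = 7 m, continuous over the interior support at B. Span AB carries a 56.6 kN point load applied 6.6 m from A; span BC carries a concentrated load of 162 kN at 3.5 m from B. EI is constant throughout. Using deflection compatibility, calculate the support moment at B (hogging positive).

M_B = 155.7 kN·m

Take M_B as the redundant. Released structure: two simple spans AB and BC with a hinge at B.
End slopes at the hinge B, treating each span as simply supported:
  span AB: point load 56.6 at a = 6.6: Pab(L + a)/(6LEI) = 438.3/EI
  span BC: point load 162 at a = 3.5: Pab(L + b)/(6LEI) = 496.1/EI
  relative rotation θ_0 = (438.3 + 496.1)/EI = 934.4/EI
A unit hogging moment at B produces rotation L₁/(3EI) + L₂/(3EI) = 6/EI.
Slope continuity at B: θ_0 = M_B·6/EI, so M_B = 934.4/6 = 155.7 kN·m (hogging).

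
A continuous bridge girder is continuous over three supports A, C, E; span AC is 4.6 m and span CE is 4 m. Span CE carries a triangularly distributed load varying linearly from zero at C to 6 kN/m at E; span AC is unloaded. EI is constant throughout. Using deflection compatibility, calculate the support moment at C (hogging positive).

M_C = 2.605 kN·m

Release continuity at C by inserting a hinge; the redundant is the internal moment M_C. The primary structure is two simply-supported spans AC and CE.
End slopes at the hinge C, treating each span as simply supported:
  span CE: triangular load, peak 6: 7w₀L³/(360EI) = 7.467/EI
  relative rotation θ_0 = (0 + 7.467)/EI = 7.467/EI
A unit hogging moment at C produces rotation L₁/(3EI) + L₂/(3EI) = 2.867/EI.
Slope continuity at C: θ_0 = M_C·2.867/EI, so M_C = 7.467/2.867 = 2.605 kN·m (hogging).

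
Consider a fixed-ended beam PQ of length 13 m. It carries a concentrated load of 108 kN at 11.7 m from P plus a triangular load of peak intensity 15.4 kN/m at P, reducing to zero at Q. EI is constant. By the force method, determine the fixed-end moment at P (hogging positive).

M_P = 142.8 kN·m

Release both end moments; the primary structure is a simply-supported span PQ with redundants M_P and M_Q.
End rotations of the released simple span under the applied load (×1/EI):
  at P: point load 108 at a = 11.7: Pab(L + b)/(6LEI) = 301.2/EI
  at Q: point load 108 at a = 11.7: Pab(L + a)/(6LEI) = 520.2/EI
  at P: triangular load, peak 15.4: w₀L³/(45EI) = 751.9/EI
  at Q: triangular load, peak 15.4: 7w₀L³/(360EI) = 657.9/EI
  θ_P0 = 1053/EI,  θ_Q0 = 1178/EI
Flexibility coefficients: a unit moment at one end gives L/(3EI) there and L/(6EI) at the far end, so f₁₁ = f₂₂ = 4.333/EI and f₁₂ = f₂₁ = 2.167/EI.
Compatibility — zero rotation at each built-in end:
  4.333 M_P + 2.167 M_Q = 1053
  2.167 M_P + 4.333 M_Q = 1178
Solving the pair gives M_P = 142.8 kN·m and M_Q = 200.5 kN·m (hogging).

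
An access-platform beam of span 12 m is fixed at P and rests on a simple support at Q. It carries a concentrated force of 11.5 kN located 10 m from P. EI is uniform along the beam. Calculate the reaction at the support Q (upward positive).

Take the reaction at Q as the redundant and release it; the primary structure is a cantilever fixed at P.
Free-end deflection of the primary structure under the applied loading (downward +):
  point load 11.5 at a = 10: Pa²(3L − a)/(6EI) = 4983/EI
Tip deflection under a unit load at Q: L³/(3EI) = 576/EI.
The prop prevents deflection at Q: R_Q = δ_0/δ_{QQ} = 4983/576 = 8.652 kN.

R_Q = 8.652 kN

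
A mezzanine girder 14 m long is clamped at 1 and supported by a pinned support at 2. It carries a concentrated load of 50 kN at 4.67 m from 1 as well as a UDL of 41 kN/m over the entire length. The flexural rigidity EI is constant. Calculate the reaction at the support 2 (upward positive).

Choose R_2 as the redundant. The primary structure is the cantilever fixed at 1.
Primary-structure tip deflection at 2 by superposition:
  point load 50 at a = 4.67: Pa²(3L − a)/(6EI) = 6784/EI
  UDL 41: wL⁴/(8EI) = 196882/EI
  δ_0 = 203666/EI
Tip deflection under a unit load at 2: L³/(3EI) = 914.7/EI.
The prop prevents deflection at 2: R_2 = δ_0/δ_{22} = 203666/914.7 = 222.7 kN.

R_2 = 222.7 kN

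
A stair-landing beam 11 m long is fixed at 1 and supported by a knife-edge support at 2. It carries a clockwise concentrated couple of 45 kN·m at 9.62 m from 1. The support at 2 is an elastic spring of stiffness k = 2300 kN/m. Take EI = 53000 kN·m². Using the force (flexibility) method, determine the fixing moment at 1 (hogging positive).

M_1 = -18.16 kN·m

Choose R_2 as the redundant. The primary structure is the cantilever fixed at 1.
Downward deflection at the released point 2 due to the loads:
  clockwise couple 45 at a = 9.62: M₀a(2L − a)/(2EI) = 2680/EI
Tip deflection under a unit load at 2: L³/(3EI) = 443.7/EI.
With EI = 53000 kN·m²: δ_0 = 0.050559 m and δ_{22} = 0.008371 m/kN.
Compatibility — the spring shortens by R_2/k under the reaction it provides: δ_0 − R_2·δ_{22} = R_2/k. With 1/k = 0.000435 m/kN, R_2 = δ_0 / (δ_{22} + 1/k) = 0.050559 / (0.008371 + 0.000435) = 5.742 kN.
Moment equilibrium about 1: M_1 = Σ(load moments about 1) − R_2·L = 45 − 5.742×11 = -18.16 kN·m.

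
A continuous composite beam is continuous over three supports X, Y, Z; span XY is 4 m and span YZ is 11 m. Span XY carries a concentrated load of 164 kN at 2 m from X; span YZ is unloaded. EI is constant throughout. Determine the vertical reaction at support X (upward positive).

R_X = 73.8 kN

Release continuity at Y by inserting a hinge; the redundant is the internal moment M_Y. The primary structure is two simply-supported spans XY and YZ.
Discontinuity in slope at Y on the released structure — sum the simple-span end rotations:
  span XY: point load 164 at a = 2: Pab(L + a)/(6LEI) = 164/EI
  relative rotation θ_0 = (164 + 0)/EI = 164/EI
A unit hogging moment at Y produces rotation L₁/(3EI) + L₂/(3EI) = 5/EI.
Compatibility: M_Y·(L₁+L₂)/(3EI) = θ_0, giving M_Y = 32.8 kN·m (hogging).
Span XY, ΣM about X with M_Y applied at Y: R_Y^{XY}·4 = 328 + 32.8, so R_Y^{XY} = 90.2 kN and R_X = 164 − 90.2 = 73.8 kN.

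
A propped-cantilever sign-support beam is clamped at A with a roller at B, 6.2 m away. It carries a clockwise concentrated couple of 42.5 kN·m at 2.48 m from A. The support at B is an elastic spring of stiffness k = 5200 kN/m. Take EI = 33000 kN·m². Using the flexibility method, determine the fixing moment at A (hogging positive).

Take the reaction at B as the redundant and release it; the primary structure is a cantilever fixed at A.
Primary-structure tip deflection at B by superposition:
  clockwise couple 42.5 at a = 2.48: M₀a(2L − a)/(2EI) = 522.8/EI
Tip deflection under a unit load at B: L³/(3EI) = 79.44/EI.
With EI = 33000 kN·m²: δ_0 = 0.015842 m and δ_{BB} = 0.002407 m/kN.
Compatibility — the spring shortens by R_B/k under the reaction it provides: δ_0 − R_B·δ_{BB} = R_B/k. With 1/k = 0.000192 m/kN, R_B = δ_0 / (δ_{BB} + 1/k) = 0.015842 / (0.002407 + 0.000192) = 6.094 kN.
Moment equilibrium about A: M_A = Σ(load moments about A) − R_B·L = 42.5 − 6.094×6.2 = 4.718 kN·m.

M_A = 4.718 kN·m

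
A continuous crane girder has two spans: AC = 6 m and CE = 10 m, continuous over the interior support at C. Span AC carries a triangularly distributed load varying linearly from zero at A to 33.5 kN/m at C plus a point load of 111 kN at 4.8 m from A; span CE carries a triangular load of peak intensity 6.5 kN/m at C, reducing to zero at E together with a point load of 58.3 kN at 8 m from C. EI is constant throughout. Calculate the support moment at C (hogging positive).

M_C = 128.2 kN·m

Take M_C as the redundant. Released structure: two simple spans AC and CE with a hinge at C.
Discontinuity in slope at C on the released structure — sum the simple-span end rotations:
  span AC: triangular load, peak 33.5: w₀L³/(45EI) = 160.8/EI
  span AC: point load 111 at a = 4.8: Pab(L + a)/(6LEI) = 191.8/EI
  span CE: triangular load, peak 6.5: w₀L³/(45EI) = 144.4/EI
  span CE: point load 58.3 at a = 8: Pab(L + b)/(6LEI) = 186.6/EI
  relative rotation θ_0 = (352.6 + 331)/EI = 683.6/EI
A unit hogging moment at C produces rotation L₁/(3EI) + L₂/(3EI) = 5.333/EI.
Slope continuity at C: θ_0 = M_C·5.333/EI, so M_C = 683.6/5.333 = 128.2 kN·m (hogging).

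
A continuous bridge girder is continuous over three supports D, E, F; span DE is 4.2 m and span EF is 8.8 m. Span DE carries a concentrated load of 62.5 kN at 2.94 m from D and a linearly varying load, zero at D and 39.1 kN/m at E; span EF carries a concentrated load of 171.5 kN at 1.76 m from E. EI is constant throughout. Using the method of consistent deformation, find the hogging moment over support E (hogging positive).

M_E = 177.1 kN·m

Take M_E as the redundant. Released structure: two simple spans DE and EF with a hinge at E.
Rotations at E on the released spans (each span's end-slope, ×1/EI):
  span DE: point load 62.5 at a = 2.94: Pab(L + a)/(6LEI) = 65.6/EI
  span DE: triangular load, peak 39.1: w₀L³/(45EI) = 64.37/EI
  span EF: point load 171.5 at a = 1.76: Pab(L + b)/(6LEI) = 637.5/EI
  relative rotation θ_0 = (130 + 637.5)/EI = 767.5/EI
A unit hogging moment at E produces rotation L₁/(3EI) + L₂/(3EI) = 4.333/EI.
Compatibility: M_E·(L₁+L₂)/(3EI) = θ_0, giving M_E = 177.1 kN·m (hogging).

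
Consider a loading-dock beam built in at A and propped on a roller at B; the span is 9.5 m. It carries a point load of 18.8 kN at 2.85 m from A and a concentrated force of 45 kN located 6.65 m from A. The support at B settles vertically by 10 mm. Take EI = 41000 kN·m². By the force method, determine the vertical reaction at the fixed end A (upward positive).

R_A = 37.59 kN

Remove the prop at B; the released (primary) structure is a cantilever built in at A.
Free-end deflection of the primary structure under the applied loading (downward +):
  point load 18.8 at a = 2.85: Pa²(3L − a)/(6EI) = 652.8/EI
  point load 45 at a = 6.65: Pa²(3L − a)/(6EI) = 7247/EI
  δ_0 = 7900/EI
Flexibility coefficient — unit upward force at B: δ_{BB} = L³/(3EI) = 285.8/EI.
With EI = 41000 kN·m²: δ_0 = 0.19268 m and δ_{BB} = 0.006971 m/kN.
Compatibility — the beam at B must follow the support down by 0.01 m: δ_0 − R_B·δ_{BB} = 0.01, so R_B = (0.19268 − 0.01)/0.006971 = 26.21 kN.
Vertical equilibrium: R_A = ΣP − R_B = 63.8 − 26.21 = 37.59 kN.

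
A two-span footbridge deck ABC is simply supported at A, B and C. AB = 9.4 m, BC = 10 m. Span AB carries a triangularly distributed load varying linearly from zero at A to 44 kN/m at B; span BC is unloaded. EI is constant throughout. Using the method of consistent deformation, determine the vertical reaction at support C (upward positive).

R_C = -12.56 kN

Take M_B as the redundant. Released structure: two simple spans AB and BC with a hinge at B.
End slopes at the hinge B, treating each span as simply supported:
  span AB: triangular load, peak 44: w₀L³/(45EI) = 812.1/EI
  relative rotation θ_0 = (812.1 + 0)/EI = 812.1/EI
A unit hogging moment at B produces rotation L₁/(3EI) + L₂/(3EI) = 6.467/EI.
Compatibility: M_B·(L₁+L₂)/(3EI) = θ_0, giving M_B = 125.6 kN·m (hogging).
Span BC, ΣM about C: R_B^{BC}·10 = 0 + 125.6, so R_B^{BC} = 12.56 kN and R_C = 0 − 12.56 = -12.56 kN.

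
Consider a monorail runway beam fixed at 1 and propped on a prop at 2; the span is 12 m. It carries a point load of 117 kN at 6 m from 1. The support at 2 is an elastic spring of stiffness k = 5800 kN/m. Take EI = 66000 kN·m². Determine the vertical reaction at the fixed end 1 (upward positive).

R_1 = 81.15 kN

Take the reaction at 2 as the redundant and release it; the primary structure is a cantilever fixed at 1.
Free-end deflection of the primary structure under the applied loading (downward +):
  point load 117 at a = 6: Pa²(3L − a)/(6EI) = 21060/EI
Flexibility coefficient — unit upward force at 2: δ_{22} = L³/(3EI) = 576/EI.
With EI = 66000 kN·m²: δ_0 = 0.31909 m and δ_{22} = 0.008727 m/kN.
Compatibility — the spring shortens by R_2/k under the reaction it provides: δ_0 − R_2·δ_{22} = R_2/k. With 1/k = 0.000172 m/kN, R_2 = δ_0 / (δ_{22} + 1/k) = 0.31909 / (0.008727 + 0.000172) = 35.85 kN.
Vertical equilibrium: R_1 = ΣP − R_2 = 117 − 35.85 = 81.15 kN.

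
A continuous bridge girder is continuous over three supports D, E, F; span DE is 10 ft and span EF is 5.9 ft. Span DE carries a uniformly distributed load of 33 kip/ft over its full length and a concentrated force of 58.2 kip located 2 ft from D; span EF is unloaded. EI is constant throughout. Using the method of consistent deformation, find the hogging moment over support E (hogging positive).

M_E = 294.6 kip·ft

Take M_E as the redundant. Released structure: two simple spans DE and EF with a hinge at E.
Rotations at E on the released spans (each span's end-slope, ×1/EI):
  span DE: UDL 33: wL³/(24EI) = 1375/EI
  span DE: point load 58.2 at a = 2: Pab(L + a)/(6LEI) = 186.2/EI
  relative rotation θ_0 = (1561 + 0)/EI = 1561/EI
A unit hogging moment at E produces rotation L₁/(3EI) + L₂/(3EI) = 5.3/EI.
Compatibility: M_E·(L₁+L₂)/(3EI) = θ_0, giving M_E = 294.6 kip·ft (hogging).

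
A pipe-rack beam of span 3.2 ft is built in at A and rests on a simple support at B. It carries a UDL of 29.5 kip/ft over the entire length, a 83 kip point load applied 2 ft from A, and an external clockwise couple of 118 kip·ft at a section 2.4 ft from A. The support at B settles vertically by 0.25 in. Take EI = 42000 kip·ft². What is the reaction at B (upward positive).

R_B = 45.65 kip

Remove the prop at B; the released (primary) structure is a cantilever built in at A.
Downward deflection at the released point B due to the loads:
  UDL 29.5: wL⁴/(8EI) = 386.7/EI
  point load 83 at a = 2: Pa²(3L − a)/(6EI) = 420.5/EI
  clockwise couple 118 at a = 2.4: M₀a(2L − a)/(2EI) = 566.4/EI
  δ_0 = 1374/EI
Flexibility coefficient — unit upward force at B: δ_{BB} = L³/(3EI) = 10.92/EI.
With EI = 42000 kip·ft²: δ_0 = 0.032705 ft and δ_{BB} = 0.00026 ft/kip.
Compatibility — the beam at B must follow the support down by 0.02083 ft: δ_0 − R_B·δ_{BB} = 0.02083, so R_B = (0.032705 − 0.02083)/0.00026 = 45.65 kip.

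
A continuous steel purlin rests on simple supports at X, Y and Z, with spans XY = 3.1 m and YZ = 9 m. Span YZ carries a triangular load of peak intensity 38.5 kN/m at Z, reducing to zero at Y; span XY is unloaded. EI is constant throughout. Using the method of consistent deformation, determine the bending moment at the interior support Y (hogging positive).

M_Y = 135.3 kN·m

Take M_Y as the redundant. Released structure: two simple spans XY and YZ with a hinge at Y.
Discontinuity in slope at Y on the released structure — sum the simple-span end rotations:
  span YZ: triangular load, peak 38.5: 7w₀L³/(360EI) = 545.7/EI
  relative rotation θ_0 = (0 + 545.7)/EI = 545.7/EI
A unit hogging moment at Y produces rotation L₁/(3EI) + L₂/(3EI) = 4.033/EI.
Slope continuity at Y: θ_0 = M_Y·4.033/EI, so M_Y = 545.7/4.033 = 135.3 kN·m (hogging).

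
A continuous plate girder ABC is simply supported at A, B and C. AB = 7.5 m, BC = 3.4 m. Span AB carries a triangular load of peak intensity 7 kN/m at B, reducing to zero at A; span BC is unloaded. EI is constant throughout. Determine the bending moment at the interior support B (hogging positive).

Take M_B as the redundant. Released structure: two simple spans AB and BC with a hinge at B.
Discontinuity in slope at B on the released structure — sum the simple-span end rotations:
  span AB: triangular load, peak 7: w₀L³/(45EI) = 65.62/EI
  relative rotation θ_0 = (65.62 + 0)/EI = 65.62/EI
A unit hogging moment at B produces rotation L₁/(3EI) + L₂/(3EI) = 3.633/EI.
Slope continuity at B: θ_0 = M_B·3.633/EI, so M_B = 65.62/3.633 = 18.06 kN·m (hogging).

M_B = 18.06 kN·m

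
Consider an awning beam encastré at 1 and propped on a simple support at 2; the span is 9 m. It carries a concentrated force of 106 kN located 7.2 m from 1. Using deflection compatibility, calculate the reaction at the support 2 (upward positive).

Choose R_2 as the redundant. The primary structure is the cantilever fixed at 1.
Deflection at 2 on the released cantilever, summing each load's contribution:
  point load 106 at a = 7.2: Pa²(3L − a)/(6EI) = 18134/EI
Flexibility coefficient — unit upward force at 2: δ_{22} = L³/(3EI) = 243/EI.
The prop prevents deflection at 2: R_2 = δ_0/δ_{22} = 18134/243 = 74.62 kN.

R_2 = 74.62 kN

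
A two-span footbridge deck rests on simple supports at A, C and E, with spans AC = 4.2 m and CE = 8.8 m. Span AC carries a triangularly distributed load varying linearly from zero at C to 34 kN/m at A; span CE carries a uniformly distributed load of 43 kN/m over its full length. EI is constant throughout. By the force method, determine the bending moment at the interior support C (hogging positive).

Insert a hinge at C; M_C is the redundant, and each span becomes simply supported.
Rotations at C on the released spans (each span's end-slope, ×1/EI):
  span AC: triangular load, peak 34: 7w₀L³/(360EI) = 48.98/EI
  span CE: UDL 43: wL³/(24EI) = 1221/EI
  relative rotation θ_0 = (48.98 + 1221)/EI = 1270/EI
A unit hogging moment at C produces rotation L₁/(3EI) + L₂/(3EI) = 4.333/EI.
Compatibility: M_C·(L₁+L₂)/(3EI) = θ_0, giving M_C = 293.1 kN·m (hogging).

M_C = 293.1 kN·m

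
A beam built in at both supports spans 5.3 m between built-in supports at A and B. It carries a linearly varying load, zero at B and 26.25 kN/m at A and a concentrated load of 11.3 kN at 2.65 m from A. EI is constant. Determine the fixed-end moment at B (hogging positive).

Release both end moments; the primary structure is a simply-supported span AB with redundants M_A and M_B.
End rotations of the released simple span under the applied load (×1/EI):
  at A: triangular load, peak 26.25: w₀L³/(45EI) = 86.84/EI
  at B: triangular load, peak 26.25: 7w₀L³/(360EI) = 75.99/EI
  at A: point load 11.3 at a = 2.65: Pab(L + b)/(6LEI) = 19.84/EI
  at B: point load 11.3 at a = 2.65: Pab(L + a)/(6LEI) = 19.84/EI
  θ_A0 = 106.7/EI,  θ_B0 = 95.83/EI
Flexibility coefficients: a unit moment at one end gives L/(3EI) there and L/(6EI) at the far end, so f₁₁ = f₂₂ = 1.767/EI and f₁₂ = f₂₁ = 0.8833/EI.
Compatibility — zero rotation at each built-in end:
  1.767 M_A + 0.8833 M_B = 106.7
  0.8833 M_A + 1.767 M_B = 95.83
Solving the pair gives M_A = 44.35 kN·m and M_B = 32.06 kN·m (hogging).

M_B = 32.06 kN·m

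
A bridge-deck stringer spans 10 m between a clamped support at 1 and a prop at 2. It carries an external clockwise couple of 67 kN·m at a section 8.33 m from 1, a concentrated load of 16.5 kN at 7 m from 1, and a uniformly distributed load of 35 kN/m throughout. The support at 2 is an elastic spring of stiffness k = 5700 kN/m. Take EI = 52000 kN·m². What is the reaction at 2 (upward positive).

R_2 = 146.3 kN

Release the roller at 2. Primary structure: cantilever fixed at 1.
Downward deflection at the released point 2 due to the loads:
  clockwise couple 67 at a = 8.33: M₀a(2L − a)/(2EI) = 3257/EI
  point load 16.5 at a = 7: Pa²(3L − a)/(6EI) = 3099/EI
  UDL 35: wL⁴/(8EI) = 43750/EI
  δ_0 = 50106/EI
Tip deflection under a unit load at 2: L³/(3EI) = 333.3/EI.
With EI = 52000 kN·m²: δ_0 = 0.96357 m and δ_{22} = 0.00641 m/kN.
Compatibility — the spring shortens by R_2/k under the reaction it provides: δ_0 − R_2·δ_{22} = R_2/k. With 1/k = 0.000175 m/kN, R_2 = δ_0 / (δ_{22} + 1/k) = 0.96357 / (0.00641 + 0.000175) = 146.3 kN.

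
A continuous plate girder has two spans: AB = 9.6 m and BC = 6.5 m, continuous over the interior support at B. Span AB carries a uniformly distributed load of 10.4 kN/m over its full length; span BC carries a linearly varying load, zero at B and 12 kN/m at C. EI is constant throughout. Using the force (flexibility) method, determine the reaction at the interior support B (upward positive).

Take M_B as the redundant. Released structure: two simple spans AB and BC with a hinge at B.
Rotations at B on the released spans (each span's end-slope, ×1/EI):
  span AB: UDL 10.4: wL³/(24EI) = 383.4/EI
  span BC: triangular load, peak 12: 7w₀L³/(360EI) = 64.08/EI
  relative rotation θ_0 = (383.4 + 64.08)/EI = 447.5/EI
A unit hogging moment at B produces rotation L₁/(3EI) + L₂/(3EI) = 5.367/EI.
Compatibility: M_B·(L₁+L₂)/(3EI) = θ_0, giving M_B = 83.38 kN·m (hogging).
Span AB, ΣM about A with M_B applied at B: R_B^{AB}·9.6 = 479.2 + 83.38, so R_B^{AB} = 58.61 kN and R_A = 99.84 − 58.61 = 41.23 kN.
Span BC, ΣM about C: R_B^{BC}·6.5 = 84.5 + 83.38, so R_B^{BC} = 25.83 kN and R_C = 39 − 25.83 = 13.17 kN.
R_B = 58.61 + 25.83 = 84.43 kN.

R_B = 84.43 kN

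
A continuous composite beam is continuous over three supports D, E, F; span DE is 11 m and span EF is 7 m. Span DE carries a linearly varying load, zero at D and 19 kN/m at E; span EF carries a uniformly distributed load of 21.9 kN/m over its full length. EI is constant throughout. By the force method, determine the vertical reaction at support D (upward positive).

Release continuity at E by inserting a hinge; the redundant is the internal moment M_E. The primary structure is two simply-supported spans DE and EF.
End slopes at the hinge E, treating each span as simply supported:
  span DE: triangular load, peak 19: w₀L³/(45EI) = 562/EI
  span EF: UDL 21.9: wL³/(24EI) = 313/EI
  relative rotation θ_0 = (562 + 313)/EI = 875/EI
A unit hogging moment at E produces rotation L₁/(3EI) + L₂/(3EI) = 6/EI.
Slope continuity at E: θ_0 = M_E·6/EI, so M_E = 875/6 = 145.8 kN·m (hogging).
Span DE, ΣM about D with M_E applied at E: R_E^{DE}·11 = 766.3 + 145.8, so R_E^{DE} = 82.92 kN and R_D = 104.5 − 82.92 = 21.58 kN.

R_D = 21.58 kN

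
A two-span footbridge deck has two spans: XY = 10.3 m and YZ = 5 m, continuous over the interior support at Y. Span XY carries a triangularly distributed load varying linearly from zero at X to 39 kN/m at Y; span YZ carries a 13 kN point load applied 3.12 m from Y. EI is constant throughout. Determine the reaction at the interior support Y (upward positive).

R_Y = 195 kN

Release continuity at Y by inserting a hinge; the redundant is the internal moment M_Y. The primary structure is two simply-supported spans XY and YZ.
End slopes at the hinge Y, treating each span as simply supported:
  span XY: triangular load, peak 39: w₀L³/(45EI) = 947/EI
  span YZ: point load 13 at a = 3.12: Pab(L + b)/(6LEI) = 17.49/EI
  relative rotation θ_0 = (947 + 17.49)/EI = 964.5/EI
A unit hogging moment at Y produces rotation L₁/(3EI) + L₂/(3EI) = 5.1/EI.
Compatibility: M_Y·(L₁+L₂)/(3EI) = θ_0, giving M_Y = 189.1 kN·m (hogging).
Span XY, ΣM about X with M_Y applied at Y: R_Y^{XY}·10.3 = 1379 + 189.1, so R_Y^{XY} = 152.3 kN and R_X = 200.8 − 152.3 = 48.59 kN.
Span YZ, ΣM about Z: R_Y^{YZ}·5 = 24.44 + 189.1, so R_Y^{YZ} = 42.71 kN and R_Z = 13 − 42.71 = -29.71 kN.
R_Y = 152.3 + 42.71 = 195 kN.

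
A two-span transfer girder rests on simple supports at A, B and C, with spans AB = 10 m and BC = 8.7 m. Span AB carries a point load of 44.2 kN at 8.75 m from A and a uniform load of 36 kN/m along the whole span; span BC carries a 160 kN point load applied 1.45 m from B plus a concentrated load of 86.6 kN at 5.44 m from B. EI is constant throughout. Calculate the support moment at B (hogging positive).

Take M_B as the redundant. Released structure: two simple spans AB and BC with a hinge at B.
Discontinuity in slope at B on the released structure — sum the simple-span end rotations:
  span AB: point load 44.2 at a = 8.75: Pab(L + a)/(6LEI) = 151.1/EI
  span AB: UDL 36: wL³/(24EI) = 1500/EI
  span BC: point load 160 at a = 1.45: Pab(L + b)/(6LEI) = 513.9/EI
  span BC: point load 86.6 at a = 5.44: Pab(L + b)/(6LEI) = 351.9/EI
  relative rotation θ_0 = (1651 + 865.8)/EI = 2517/EI
A unit hogging moment at B produces rotation L₁/(3EI) + L₂/(3EI) = 6.233/EI.
Compatibility: M_B·(L₁+L₂)/(3EI) = θ_0, giving M_B = 403.8 kN·m (hogging).

M_B = 403.8 kN·m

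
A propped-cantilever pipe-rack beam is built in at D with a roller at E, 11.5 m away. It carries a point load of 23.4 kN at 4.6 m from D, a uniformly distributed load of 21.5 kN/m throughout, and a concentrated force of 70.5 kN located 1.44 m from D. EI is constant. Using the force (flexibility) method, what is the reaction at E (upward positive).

Choose R_E as the redundant. The primary structure is the cantilever fixed at D.
Primary-structure tip deflection at E by superposition:
  point load 23.4 at a = 4.6: Pa²(3L − a)/(6EI) = 2467/EI
  UDL 21.5: wL⁴/(8EI) = 47005/EI
  point load 70.5 at a = 1.44: Pa²(3L − a)/(6EI) = 805.5/EI
  δ_0 = 50278/EI
Flexibility coefficient — unit upward force at E: δ_{EE} = L³/(3EI) = 507/EI.
Compatibility at E: δ_0 − R_E·δ_{EE} = 0, so R_E = 50278/507 = 99.17 kN.

R_E = 99.17 kN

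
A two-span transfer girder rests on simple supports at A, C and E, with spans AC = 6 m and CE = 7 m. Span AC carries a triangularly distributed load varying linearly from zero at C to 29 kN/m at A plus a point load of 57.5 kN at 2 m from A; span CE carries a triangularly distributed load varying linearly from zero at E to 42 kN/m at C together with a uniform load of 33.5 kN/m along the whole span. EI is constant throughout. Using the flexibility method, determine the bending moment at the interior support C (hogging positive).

Take M_C as the redundant. Released structure: two simple spans AC and CE with a hinge at C.
End slopes at the hinge C, treating each span as simply supported:
  span AC: triangular load, peak 29: 7w₀L³/(360EI) = 121.8/EI
  span AC: point load 57.5 at a = 2: Pab(L + a)/(6LEI) = 102.2/EI
  span CE: triangular load, peak 42: w₀L³/(45EI) = 320.1/EI
  span CE: UDL 33.5: wL³/(24EI) = 478.8/EI
  relative rotation θ_0 = (224 + 798.9)/EI = 1023/EI
A unit hogging moment at C produces rotation L₁/(3EI) + L₂/(3EI) = 4.333/EI.
Slope continuity at C: θ_0 = M_C·4.333/EI, so M_C = 1023/4.333 = 236.1 kN·m (hogging).

M_C = 236.1 kN·m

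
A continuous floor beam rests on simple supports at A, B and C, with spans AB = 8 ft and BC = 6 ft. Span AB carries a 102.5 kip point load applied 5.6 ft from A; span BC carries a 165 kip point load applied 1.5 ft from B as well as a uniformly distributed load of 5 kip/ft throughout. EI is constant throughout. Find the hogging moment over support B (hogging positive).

M_B = 162.9 kip·ft

Insert a hinge at B; M_B is the redundant, and each span becomes simply supported.
Rotations at B on the released spans (each span's end-slope, ×1/EI):
  span AB: point load 102.5 at a = 5.6: Pab(L + a)/(6LEI) = 390.3/EI
  span BC: point load 165 at a = 1.5: Pab(L + b)/(6LEI) = 324.8/EI
  span BC: UDL 5: wL³/(24EI) = 45/EI
  relative rotation θ_0 = (390.3 + 369.8)/EI = 760.2/EI
A unit hogging moment at B produces rotation L₁/(3EI) + L₂/(3EI) = 4.667/EI.
Compatibility: M_B·(L₁+L₂)/(3EI) = θ_0, giving M_B = 162.9 kip·ft (hogging).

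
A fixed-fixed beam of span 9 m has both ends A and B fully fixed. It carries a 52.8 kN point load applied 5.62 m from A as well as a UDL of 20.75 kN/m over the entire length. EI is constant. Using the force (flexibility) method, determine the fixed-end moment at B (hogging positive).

M_B = 209.7 kN·m

Take the two fixed-end moments M_A, M_B as redundants; the released structure is the simple span AB.
End rotations of the released simple span under the applied load (×1/EI):
  at A: point load 52.8 at a = 5.62: Pab(L + b)/(6LEI) = 229.9/EI
  at B: point load 52.8 at a = 5.62: Pab(L + a)/(6LEI) = 271.5/EI
  at A: UDL 20.75: wL³/(24EI) = 630.3/EI
  at B: UDL 20.75: wL³/(24EI) = 630.3/EI
  θ_A0 = 860.2/EI,  θ_B0 = 901.8/EI
Flexibility coefficients: a unit moment at one end gives L/(3EI) there and L/(6EI) at the far end, so f₁₁ = f₂₂ = 3/EI and f₁₂ = f₂₁ = 1.5/EI.
Compatibility — zero rotation at each built-in end:
  3 M_A + 1.5 M_B = 860.2
  1.5 M_A + 3 M_B = 901.8
Solving the pair gives M_A = 181.9 kN·m and M_B = 209.7 kN·m (hogging).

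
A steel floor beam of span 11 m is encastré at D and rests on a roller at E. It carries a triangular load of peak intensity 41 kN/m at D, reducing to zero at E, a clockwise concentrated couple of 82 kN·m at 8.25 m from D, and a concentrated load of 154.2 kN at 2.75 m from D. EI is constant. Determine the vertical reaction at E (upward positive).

R_E = 68.83 kN

Choose R_E as the redundant. The primary structure is the cantilever fixed at D.
Free-end deflection of the primary structure under the applied loading (downward +):
  triangular load, peak 41 at the fixed end: w₀L⁴/(30EI) = 20009/EI
  clockwise couple 82 at a = 8.25: M₀a(2L − a)/(2EI) = 4651/EI
  point load 154.2 at a = 2.75: Pa²(3L − a)/(6EI) = 5879/EI
  δ_0 = 30540/EI
Tip deflection under a unit load at E: L³/(3EI) = 443.7/EI.
Compatibility at E: δ_0 − R_E·δ_{EE} = 0, so R_E = 30540/443.7 = 68.83 kN.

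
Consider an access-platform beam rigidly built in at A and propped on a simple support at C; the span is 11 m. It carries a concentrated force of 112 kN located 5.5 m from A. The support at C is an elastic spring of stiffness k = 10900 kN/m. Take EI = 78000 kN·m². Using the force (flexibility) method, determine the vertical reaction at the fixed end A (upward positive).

Release the roller at C. Primary structure: cantilever fixed at A.
Deflection at C on the released cantilever, summing each load's contribution:
  point load 112 at a = 5.5: Pa²(3L − a)/(6EI) = 15528/EI
Flexibility coefficient — unit upward force at C: δ_{CC} = L³/(3EI) = 443.7/EI.
With EI = 78000 kN·m²: δ_0 = 0.19908 m and δ_{CC} = 0.005688 m/kN.
Compatibility — the spring shortens by R_C/k under the reaction it provides: δ_0 − R_C·δ_{CC} = R_C/k. With 1/k = 0.000092 m/kN, R_C = δ_0 / (δ_{CC} + 1/k) = 0.19908 / (0.005688 + 0.000092) = 34.44 kN.
Vertical equilibrium: R_A = ΣP − R_C = 112 − 34.44 = 77.56 kN.

R_A = 77.56 kN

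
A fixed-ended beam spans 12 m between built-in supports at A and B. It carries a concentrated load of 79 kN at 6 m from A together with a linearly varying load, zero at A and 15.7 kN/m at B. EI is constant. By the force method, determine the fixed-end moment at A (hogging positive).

Release both end moments; the primary structure is a simply-supported span AB with redundants M_A and M_B.
Simple-span end rotations at A and B under the given loads:
  at A: point load 79 at a = 6: Pab(L + b)/(6LEI) = 711/EI
  at B: point load 79 at a = 6: Pab(L + a)/(6LEI) = 711/EI
  at A: triangular load, peak 15.7: 7w₀L³/(360EI) = 527.5/EI
  at B: triangular load, peak 15.7: w₀L³/(45EI) = 602.9/EI
  θ_A0 = 1239/EI,  θ_B0 = 1314/EI
Flexibility coefficients: a unit moment at one end gives L/(3EI) there and L/(6EI) at the far end, so f₁₁ = f₂₂ = 4/EI and f₁₂ = f₂₁ = 2/EI.
Compatibility — zero rotation at each built-in end:
  4 M_A + 2 M_B = 1239
  2 M_A + 4 M_B = 1314
Solving the pair gives M_A = 193.9 kN·m and M_B = 231.5 kN·m (hogging).

M_A = 193.9 kN·m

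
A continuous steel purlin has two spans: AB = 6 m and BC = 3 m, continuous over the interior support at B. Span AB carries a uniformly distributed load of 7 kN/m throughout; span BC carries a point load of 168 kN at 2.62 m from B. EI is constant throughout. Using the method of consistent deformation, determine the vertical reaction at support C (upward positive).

Take M_B as the redundant. Released structure: two simple spans AB and BC with a hinge at B.
End slopes at the hinge B, treating each span as simply supported:
  span AB: UDL 7: wL³/(24EI) = 63/EI
  span BC: point load 168 at a = 2.62: Pab(L + b)/(6LEI) = 31.41/EI
  relative rotation θ_0 = (63 + 31.41)/EI = 94.41/EI
A unit hogging moment at B produces rotation L₁/(3EI) + L₂/(3EI) = 3/EI.
Compatibility: M_B·(L₁+L₂)/(3EI) = θ_0, giving M_B = 31.47 kN·m (hogging).
Span BC, ΣM about C: R_B^{BC}·3 = 63.84 + 31.47, so R_B^{BC} = 31.77 kN and R_C = 168 − 31.77 = 136.2 kN.

R_C = 136.2 kN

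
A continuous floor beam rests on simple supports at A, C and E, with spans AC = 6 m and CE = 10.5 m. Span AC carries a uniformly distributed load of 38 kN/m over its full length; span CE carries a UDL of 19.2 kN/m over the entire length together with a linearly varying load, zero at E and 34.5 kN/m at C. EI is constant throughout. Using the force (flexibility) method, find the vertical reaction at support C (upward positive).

R_C = 438.2 kN

Release continuity at C by inserting a hinge; the redundant is the internal moment M_C. The primary structure is two simply-supported spans AC and CE.
Rotations at C on the released spans (each span's end-slope, ×1/EI):
  span AC: UDL 38: wL³/(24EI) = 342/EI
  span CE: UDL 19.2: wL³/(24EI) = 926.1/EI
  span CE: triangular load, peak 34.5: w₀L³/(45EI) = 887.5/EI
  relative rotation θ_0 = (342 + 1814)/EI = 2156/EI
A unit hogging moment at C produces rotation L₁/(3EI) + L₂/(3EI) = 5.5/EI.
Slope continuity at C: θ_0 = M_C·5.5/EI, so M_C = 2156/5.5 = 391.9 kN·m (hogging).
Span AC, ΣM about A with M_C applied at C: R_C^{AC}·6 = 684 + 391.9, so R_C^{AC} = 179.3 kN and R_A = 228 − 179.3 = 48.68 kN.
Span CE, ΣM about E: R_C^{CE}·10.5 = 2326 + 391.9, so R_C^{CE} = 258.9 kN and R_E = 382.7 − 258.9 = 123.8 kN.
R_C = 179.3 + 258.9 = 438.2 kN.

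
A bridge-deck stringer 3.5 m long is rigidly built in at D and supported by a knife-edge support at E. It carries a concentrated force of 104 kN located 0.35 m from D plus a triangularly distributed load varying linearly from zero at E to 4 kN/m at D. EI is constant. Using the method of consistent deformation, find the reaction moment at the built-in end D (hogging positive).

M_D = 34.39 kN·m

Release the roller at E. Primary structure: cantilever fixed at D.
Downward deflection at the released point E due to the loads:
  point load 104 at a = 0.35: Pa²(3L − a)/(6EI) = 21.55/EI
  triangular load, peak 4 at the fixed end: w₀L⁴/(30EI) = 20.01/EI
  δ_0 = 41.56/EI
Tip deflection under a unit load at E: L³/(3EI) = 14.29/EI.
Compatibility at E: δ_0 − R_E·δ_{EE} = 0, so R_E = 41.56/14.29 = 2.908 kN.
Moment equilibrium about D: M_D = Σ(load moments about D) − R_E·L = 44.57 − 2.908×3.5 = 34.39 kN·m.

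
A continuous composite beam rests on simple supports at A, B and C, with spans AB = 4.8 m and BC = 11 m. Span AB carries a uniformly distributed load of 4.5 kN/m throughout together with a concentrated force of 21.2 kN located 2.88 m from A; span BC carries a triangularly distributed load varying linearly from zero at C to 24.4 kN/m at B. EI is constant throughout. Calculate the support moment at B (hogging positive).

M_B = 146.9 kN·m

Take M_B as the redundant. Released structure: two simple spans AB and BC with a hinge at B.
End slopes at the hinge B, treating each span as simply supported:
  span AB: UDL 4.5: wL³/(24EI) = 20.74/EI
  span AB: point load 21.2 at a = 2.88: Pab(L + a)/(6LEI) = 31.26/EI
  span BC: triangular load, peak 24.4: w₀L³/(45EI) = 721.7/EI
  relative rotation θ_0 = (52 + 721.7)/EI = 773.7/EI
A unit hogging moment at B produces rotation L₁/(3EI) + L₂/(3EI) = 5.267/EI.
Slope continuity at B: θ_0 = M_B·5.267/EI, so M_B = 773.7/5.267 = 146.9 kN·m (hogging).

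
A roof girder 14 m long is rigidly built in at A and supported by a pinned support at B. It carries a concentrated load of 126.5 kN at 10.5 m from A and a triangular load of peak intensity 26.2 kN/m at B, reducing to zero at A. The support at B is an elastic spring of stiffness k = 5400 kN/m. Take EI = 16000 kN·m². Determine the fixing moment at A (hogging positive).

Take the reaction at B as the redundant and release it; the primary structure is a cantilever fixed at A.
Free-end deflection of the primary structure under the applied loading (downward +):
  point load 126.5 at a = 10.5: Pa²(3L − a)/(6EI) = 73220/EI
  triangular load, peak 26.2 at the free end: 11w₀L⁴/(120EI) = 92262/EI
  δ_0 = 165482/EI
Flexibility coefficient — unit upward force at B: δ_{BB} = L³/(3EI) = 914.7/EI.
With EI = 16000 kN·m²: δ_0 = 10.343 m and δ_{BB} = 0.057167 m/kN.
Compatibility — the spring shortens by R_B/k under the reaction it provides: δ_0 − R_B·δ_{BB} = R_B/k. With 1/k = 0.000185 m/kN, R_B = δ_0 / (δ_{BB} + 1/k) = 10.343 / (0.057167 + 0.000185) = 180.3 kN.
Moment equilibrium about A: M_A = Σ(load moments about A) − R_B·L = 3040 − 180.3×14 = 515.3 kN·m.

M_A = 515.3 kN·m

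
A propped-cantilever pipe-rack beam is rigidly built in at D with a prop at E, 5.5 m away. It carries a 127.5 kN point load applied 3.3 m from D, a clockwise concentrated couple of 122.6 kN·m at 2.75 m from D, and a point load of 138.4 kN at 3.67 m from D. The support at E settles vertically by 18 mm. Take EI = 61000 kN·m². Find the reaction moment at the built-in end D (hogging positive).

M_D = 324 kN·m

Remove the prop at E; the released (primary) structure is a cantilever built in at D.
Deflection at E on the released cantilever, summing each load's contribution:
  point load 127.5 at a = 3.3: Pa²(3L − a)/(6EI) = 3055/EI
  clockwise couple 122.6 at a = 2.75: M₀a(2L − a)/(2EI) = 1391/EI
  point load 138.4 at a = 3.67: Pa²(3L − a)/(6EI) = 3986/EI
  δ_0 = 8431/EI
Flexibility coefficient — unit upward force at E: δ_{EE} = L³/(3EI) = 55.46/EI.
With EI = 61000 kN·m²: δ_0 = 0.13822 m and δ_{EE} = 0.000909 m/kN.
Compatibility — the beam at E must follow the support down by 0.018 m: δ_0 − R_E·δ_{EE} = 0.018, so R_E = (0.13822 − 0.018)/0.000909 = 132.2 kN.
Moment equilibrium about D: M_D = Σ(load moments about D) − R_E·L = 1051 − 132.2×5.5 = 324 kN·m.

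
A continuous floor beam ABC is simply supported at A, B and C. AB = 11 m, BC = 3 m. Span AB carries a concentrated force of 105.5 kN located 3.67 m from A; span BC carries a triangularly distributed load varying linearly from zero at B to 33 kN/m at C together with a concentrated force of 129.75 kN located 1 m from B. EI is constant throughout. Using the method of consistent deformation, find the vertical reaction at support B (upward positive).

R_B = 203.7 kN

Insert a hinge at B; M_B is the redundant, and each span becomes simply supported.
Rotations at B on the released spans (each span's end-slope, ×1/EI):
  span AB: point load 105.5 at a = 3.67: Pab(L + a)/(6LEI) = 630.8/EI
  span BC: triangular load, peak 33: 7w₀L³/(360EI) = 17.32/EI
  span BC: point load 129.75 at a = 1: Pab(L + b)/(6LEI) = 72.08/EI
  relative rotation θ_0 = (630.8 + 89.41)/EI = 720.2/EI
A unit hogging moment at B produces rotation L₁/(3EI) + L₂/(3EI) = 4.667/EI.
Slope continuity at B: θ_0 = M_B·4.667/EI, so M_B = 720.2/4.667 = 154.3 kN·m (hogging).
Span AB, ΣM about A with M_B applied at B: R_B^{AB}·11 = 387.2 + 154.3, so R_B^{AB} = 49.23 kN and R_A = 105.5 − 49.23 = 56.27 kN.
Span BC, ΣM about C: R_B^{BC}·3 = 309 + 154.3, so R_B^{BC} = 154.4 kN and R_C = 179.2 − 154.4 = 24.8 kN.
R_B = 49.23 + 154.4 = 203.7 kN.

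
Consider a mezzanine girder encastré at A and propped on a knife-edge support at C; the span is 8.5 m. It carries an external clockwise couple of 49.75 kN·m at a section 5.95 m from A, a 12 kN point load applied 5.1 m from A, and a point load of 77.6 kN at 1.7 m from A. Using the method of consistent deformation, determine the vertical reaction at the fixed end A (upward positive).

R_A = 72.08 kN

Take the reaction at C as the redundant and release it; the primary structure is a cantilever fixed at A.
Downward deflection at the released point C due to the loads:
  clockwise couple 49.75 at a = 5.95: M₀a(2L − a)/(2EI) = 1635/EI
  point load 12 at a = 5.1: Pa²(3L − a)/(6EI) = 1061/EI
  point load 77.6 at a = 1.7: Pa²(3L − a)/(6EI) = 889.6/EI
  δ_0 = 3586/EI
Flexibility coefficient — unit upward force at C: δ_{CC} = L³/(3EI) = 204.7/EI.
The prop prevents deflection at C: R_C = δ_0/δ_{CC} = 3586/204.7 = 17.52 kN.
Vertical equilibrium: R_A = ΣP − R_C = 89.6 − 17.52 = 72.08 kN.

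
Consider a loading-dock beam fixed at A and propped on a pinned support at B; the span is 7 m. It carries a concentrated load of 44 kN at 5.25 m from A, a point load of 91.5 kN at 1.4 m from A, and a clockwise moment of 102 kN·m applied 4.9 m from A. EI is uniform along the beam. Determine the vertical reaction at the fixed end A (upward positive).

R_A = 82.64 kN

Remove the prop at B; the released (primary) structure is a cantilever built in at A.
Free-end deflection of the primary structure under the applied loading (downward +):
  point load 44 at a = 5.25: Pa²(3L − a)/(6EI) = 3183/EI
  point load 91.5 at a = 1.4: Pa²(3L − a)/(6EI) = 585.8/EI
  clockwise couple 102 at a = 4.9: M₀a(2L − a)/(2EI) = 2274/EI
  δ_0 = 6043/EI
Flexibility coefficient — unit upward force at B: δ_{BB} = L³/(3EI) = 114.3/EI.
Compatibility at B: δ_0 − R_B·δ_{BB} = 0, so R_B = 6043/114.3 = 52.86 kN.
Vertical equilibrium: R_A = ΣP − R_B = 135.5 − 52.86 = 82.64 kN.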